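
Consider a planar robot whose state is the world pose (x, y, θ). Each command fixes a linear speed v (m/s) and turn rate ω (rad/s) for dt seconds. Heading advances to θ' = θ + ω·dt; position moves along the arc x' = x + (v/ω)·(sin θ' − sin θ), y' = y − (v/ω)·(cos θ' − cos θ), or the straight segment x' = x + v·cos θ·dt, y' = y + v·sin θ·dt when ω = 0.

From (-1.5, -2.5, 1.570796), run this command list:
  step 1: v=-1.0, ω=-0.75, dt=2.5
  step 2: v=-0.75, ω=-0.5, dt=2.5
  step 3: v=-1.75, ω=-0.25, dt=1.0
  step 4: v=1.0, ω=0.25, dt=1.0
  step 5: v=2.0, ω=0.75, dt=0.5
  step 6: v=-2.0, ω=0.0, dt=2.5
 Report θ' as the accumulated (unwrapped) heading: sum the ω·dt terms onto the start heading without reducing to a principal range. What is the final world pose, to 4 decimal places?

(-5.9091, 2.0258, -1.1792)

step 1: θ'=-0.3042 (R=1.3333) → pose (-3.2327, -3.7721, -0.3042)
step 2: θ'=-1.5542 (R=1.5000) → pose (-4.2832, -2.3659, -1.5542)
step 3: θ'=-1.8042 (R=7.0000) → pose (-4.0944, -0.6307, -1.8042)
step 4: θ'=-1.5542 (R=4.0000) → pose (-4.2023, -1.6222, -1.5542)
step 5: θ'=-1.1792 (R=2.6667) → pose (-4.0008, -2.5957, -1.1792)
step 6: θ'=-1.1792 (straight) → pose (-5.9091, 2.0258, -1.1792)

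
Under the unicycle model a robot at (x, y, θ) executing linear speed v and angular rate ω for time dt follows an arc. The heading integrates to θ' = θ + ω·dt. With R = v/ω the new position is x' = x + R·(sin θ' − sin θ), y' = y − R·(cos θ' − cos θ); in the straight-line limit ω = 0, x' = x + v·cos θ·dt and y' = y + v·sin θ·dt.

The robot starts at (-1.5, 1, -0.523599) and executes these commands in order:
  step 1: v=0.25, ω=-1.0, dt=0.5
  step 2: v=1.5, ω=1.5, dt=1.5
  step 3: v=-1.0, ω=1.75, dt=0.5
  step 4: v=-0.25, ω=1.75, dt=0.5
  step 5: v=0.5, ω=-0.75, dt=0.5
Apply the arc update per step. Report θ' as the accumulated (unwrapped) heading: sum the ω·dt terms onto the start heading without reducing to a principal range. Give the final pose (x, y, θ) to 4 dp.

step 1: θ'=-1.0236 (R=-0.2500) → pose (-1.4115, 0.9136, -1.0236)
step 2: θ'=1.2264 (R=1.0000) → pose (0.3838, 1.0962, 1.2264)
step 3: θ'=2.1014 (R=-0.5714) → pose (0.4288, 0.6141, 2.1014)
step 4: θ'=2.9764 (R=-0.1429) → pose (0.5285, 0.5455, 2.9764)
step 5: θ'=2.6014 (R=-0.6667) → pose (0.2953, 0.6314, 2.6014)

(0.2953, 0.6314, 2.6014)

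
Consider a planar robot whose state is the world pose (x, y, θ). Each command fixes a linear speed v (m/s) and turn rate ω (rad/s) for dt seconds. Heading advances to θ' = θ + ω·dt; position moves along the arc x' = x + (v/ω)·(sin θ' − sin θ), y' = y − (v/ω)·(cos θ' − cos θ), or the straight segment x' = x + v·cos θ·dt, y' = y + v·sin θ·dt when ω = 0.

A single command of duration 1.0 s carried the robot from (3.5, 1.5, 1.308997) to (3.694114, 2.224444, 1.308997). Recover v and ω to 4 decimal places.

v = 0.7500, ω = 0.0000

Δθ = 1.308997 − 1.308997 = 0.000000
ω = Δθ/dt = 0.000000/1.0 = 0.0000
ω = 0 → v = (Δx·cos θ + Δy·sin θ)/dt = 0.7500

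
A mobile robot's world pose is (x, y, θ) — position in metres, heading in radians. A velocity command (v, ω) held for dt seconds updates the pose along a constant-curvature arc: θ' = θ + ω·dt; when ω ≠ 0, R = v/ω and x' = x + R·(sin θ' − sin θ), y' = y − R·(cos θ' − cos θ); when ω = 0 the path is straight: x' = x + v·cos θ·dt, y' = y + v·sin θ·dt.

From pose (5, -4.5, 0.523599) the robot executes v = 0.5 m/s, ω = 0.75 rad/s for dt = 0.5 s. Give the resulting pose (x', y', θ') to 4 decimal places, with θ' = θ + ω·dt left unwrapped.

(5.1883, -4.3378, 0.8986)

θ' = 0.5236 + 0.75·0.5 = 0.8986
R = v/ω = 0.5/0.75 = 0.6667
x' = 5 + 0.6667·(sin 0.8986 − sin 0.5236) = 5.1883
y' = -4.5 − 0.6667·(cos 0.8986 − cos 0.5236) = -4.3378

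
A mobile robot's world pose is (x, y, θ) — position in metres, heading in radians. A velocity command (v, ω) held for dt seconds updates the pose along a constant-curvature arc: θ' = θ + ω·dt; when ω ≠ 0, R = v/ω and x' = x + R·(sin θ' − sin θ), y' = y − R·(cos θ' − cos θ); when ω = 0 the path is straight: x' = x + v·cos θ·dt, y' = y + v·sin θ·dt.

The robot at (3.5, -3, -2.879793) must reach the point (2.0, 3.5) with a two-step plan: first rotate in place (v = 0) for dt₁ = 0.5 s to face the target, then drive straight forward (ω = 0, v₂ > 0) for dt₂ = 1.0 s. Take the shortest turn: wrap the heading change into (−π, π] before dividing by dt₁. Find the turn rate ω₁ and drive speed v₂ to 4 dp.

ω₁ = -3.2116, v₂ = 6.6708

heading to target = atan2(3.5−-3, 2−3.5) = 1.7976
Δθ = wrap(1.7976 − -2.8798) = -1.6058; ω₁ = Δθ/dt₁ = -3.2116
distance = √((2−3.5)² + (3.5−-3)²) = 6.6708; v₂ = distance/dt₂ = 6.6708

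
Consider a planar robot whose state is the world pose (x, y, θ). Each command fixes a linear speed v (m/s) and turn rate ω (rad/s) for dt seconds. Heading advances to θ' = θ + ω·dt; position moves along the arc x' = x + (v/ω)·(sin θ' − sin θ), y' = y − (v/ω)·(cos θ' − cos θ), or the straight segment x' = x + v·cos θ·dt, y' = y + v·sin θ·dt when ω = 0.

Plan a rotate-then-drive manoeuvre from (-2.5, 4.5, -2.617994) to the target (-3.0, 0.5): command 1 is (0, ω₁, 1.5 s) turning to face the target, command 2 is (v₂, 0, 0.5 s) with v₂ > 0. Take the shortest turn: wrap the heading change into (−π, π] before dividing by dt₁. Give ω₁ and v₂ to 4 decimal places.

ω₁ = 0.6152, v₂ = 8.0623

heading to target = atan2(0.5−4.5, -3−-2.5) = -1.6952
Δθ = wrap(-1.6952 − -2.6180) = 0.9228; ω₁ = Δθ/dt₁ = 0.6152
distance = √((-3−-2.5)² + (0.5−4.5)²) = 4.0311; v₂ = distance/dt₂ = 8.0623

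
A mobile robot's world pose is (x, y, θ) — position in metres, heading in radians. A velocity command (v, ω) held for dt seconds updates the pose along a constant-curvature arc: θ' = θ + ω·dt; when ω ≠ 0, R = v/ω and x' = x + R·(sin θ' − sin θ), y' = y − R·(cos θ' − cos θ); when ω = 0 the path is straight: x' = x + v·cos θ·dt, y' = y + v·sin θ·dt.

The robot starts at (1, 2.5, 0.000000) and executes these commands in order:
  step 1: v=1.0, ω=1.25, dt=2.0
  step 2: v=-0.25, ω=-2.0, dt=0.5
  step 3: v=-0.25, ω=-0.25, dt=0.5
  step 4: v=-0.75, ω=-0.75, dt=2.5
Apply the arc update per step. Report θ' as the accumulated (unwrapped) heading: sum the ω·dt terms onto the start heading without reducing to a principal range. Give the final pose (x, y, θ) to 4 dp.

(0.0517, 3.0251, -0.5000)

step 1: θ'=2.5000 (R=0.8000) → pose (1.4788, 3.9409, 2.5000)
step 2: θ'=1.5000 (R=0.1250) → pose (1.5287, 3.8319, 1.5000)
step 3: θ'=1.3750 (R=1.0000) → pose (1.5121, 3.7081, 1.3750)
step 4: θ'=-0.5000 (R=1.0000) → pose (0.0517, 3.0251, -0.5000)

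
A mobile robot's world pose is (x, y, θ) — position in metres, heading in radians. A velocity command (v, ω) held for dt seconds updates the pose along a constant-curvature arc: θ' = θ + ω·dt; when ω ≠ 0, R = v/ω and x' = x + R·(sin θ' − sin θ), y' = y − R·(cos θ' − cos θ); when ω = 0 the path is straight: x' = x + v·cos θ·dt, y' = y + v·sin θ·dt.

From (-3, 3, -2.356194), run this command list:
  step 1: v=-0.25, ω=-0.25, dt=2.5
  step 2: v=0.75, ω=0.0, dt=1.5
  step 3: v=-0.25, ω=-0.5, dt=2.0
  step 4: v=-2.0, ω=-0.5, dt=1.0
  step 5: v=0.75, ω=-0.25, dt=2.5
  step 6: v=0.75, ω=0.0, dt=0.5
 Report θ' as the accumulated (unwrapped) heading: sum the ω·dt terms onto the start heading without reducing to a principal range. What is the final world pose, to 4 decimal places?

(-1.9014, 3.3710, -5.1062)

step 1: θ'=-2.9812 (R=1.0000) → pose (-2.4526, 3.2801, -2.9812)
step 2: θ'=-2.9812 (straight) → pose (-3.5632, 3.1004, -2.9812)
step 3: θ'=-3.9812 (R=0.5000) → pose (-3.1111, 2.9407, -3.9812)
step 4: θ'=-4.4812 (R=4.0000) → pose (-2.1951, 1.1862, -4.4812)
step 5: θ'=-5.1062 (R=-3.0000) → pose (-2.0452, 3.0247, -5.1062)
step 6: θ'=-5.1062 (straight) → pose (-1.9014, 3.3710, -5.1062)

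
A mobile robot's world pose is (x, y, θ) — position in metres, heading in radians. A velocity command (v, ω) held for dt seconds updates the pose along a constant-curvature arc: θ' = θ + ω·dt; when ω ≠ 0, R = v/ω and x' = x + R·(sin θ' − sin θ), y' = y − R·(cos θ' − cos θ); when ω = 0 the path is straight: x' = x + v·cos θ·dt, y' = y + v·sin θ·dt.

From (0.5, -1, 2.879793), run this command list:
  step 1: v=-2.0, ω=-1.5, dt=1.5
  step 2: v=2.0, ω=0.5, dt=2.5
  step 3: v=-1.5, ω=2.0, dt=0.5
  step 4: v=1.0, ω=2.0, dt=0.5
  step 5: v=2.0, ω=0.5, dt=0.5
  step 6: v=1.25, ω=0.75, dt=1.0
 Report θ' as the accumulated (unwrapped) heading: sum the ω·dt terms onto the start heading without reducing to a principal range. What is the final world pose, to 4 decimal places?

step 1: θ'=0.6298 (R=1.3333) → pose (0.9402, -3.3654, 0.6298)
step 2: θ'=1.8798 (R=4.0000) → pose (2.3949, 1.0836, 1.8798)
step 3: θ'=2.8798 (R=-0.7500) → pose (2.9152, 0.5872, 2.8798)
step 4: θ'=3.8798 (R=0.5000) → pose (2.4493, 0.4741, 3.8798)
step 5: θ'=4.1298 (R=4.0000) → pose (1.8010, -0.2839, 4.1298)
step 6: θ'=4.8798 (R=1.6667) → pose (1.5494, -1.4786, 4.8798)

(1.5494, -1.4786, 4.8798)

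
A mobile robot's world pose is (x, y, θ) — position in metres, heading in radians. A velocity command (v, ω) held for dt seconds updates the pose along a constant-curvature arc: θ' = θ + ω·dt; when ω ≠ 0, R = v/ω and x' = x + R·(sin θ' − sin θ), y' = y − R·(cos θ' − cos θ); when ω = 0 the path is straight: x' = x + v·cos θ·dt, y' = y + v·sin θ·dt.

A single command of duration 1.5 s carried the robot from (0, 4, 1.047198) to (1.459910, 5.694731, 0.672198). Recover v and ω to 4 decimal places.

Δθ = 0.672198 − 1.047198 = -0.375000
ω = Δθ/dt = -0.375000/1.5 = -0.2500
R = −Δy/(cos θ' − cos θ) = -6.0000
v = R·ω = -6.0000·-0.2500 = 1.5000

v = 1.5000, ω = -0.2500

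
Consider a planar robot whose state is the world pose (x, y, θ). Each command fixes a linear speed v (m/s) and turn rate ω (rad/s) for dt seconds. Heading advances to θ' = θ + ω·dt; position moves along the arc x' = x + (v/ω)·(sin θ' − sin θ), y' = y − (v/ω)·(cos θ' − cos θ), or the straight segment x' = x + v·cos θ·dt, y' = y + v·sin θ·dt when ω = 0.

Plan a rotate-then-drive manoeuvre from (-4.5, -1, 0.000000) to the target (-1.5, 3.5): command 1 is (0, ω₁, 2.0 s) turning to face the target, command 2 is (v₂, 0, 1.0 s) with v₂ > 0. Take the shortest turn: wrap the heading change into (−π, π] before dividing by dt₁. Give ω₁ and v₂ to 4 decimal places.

ω₁ = 0.4914, v₂ = 5.4083

heading to target = atan2(3.5−-1, -1.5−-4.5) = 0.9828
Δθ = wrap(0.9828 − 0.0000) = 0.9828; ω₁ = Δθ/dt₁ = 0.4914
distance = √((-1.5−-4.5)² + (3.5−-1)²) = 5.4083; v₂ = distance/dt₂ = 5.4083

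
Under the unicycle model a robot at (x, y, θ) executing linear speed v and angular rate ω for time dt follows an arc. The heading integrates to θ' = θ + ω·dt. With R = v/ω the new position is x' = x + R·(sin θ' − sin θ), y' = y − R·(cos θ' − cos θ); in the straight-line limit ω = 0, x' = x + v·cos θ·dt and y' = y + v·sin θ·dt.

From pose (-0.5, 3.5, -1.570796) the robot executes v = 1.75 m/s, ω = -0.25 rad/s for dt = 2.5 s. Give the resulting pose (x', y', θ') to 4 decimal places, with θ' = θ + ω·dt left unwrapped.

θ' = -1.5708 + -0.25·2.5 = -2.1958
R = v/ω = 1.75/-0.25 = -7.0000
x' = -0.5 + -7.0000·(sin -2.1958 − sin -1.5708) = -1.8233
y' = 3.5 − -7.0000·(cos -2.1958 − cos -1.5708) = -0.5957

(-1.8233, -0.5957, -2.1958)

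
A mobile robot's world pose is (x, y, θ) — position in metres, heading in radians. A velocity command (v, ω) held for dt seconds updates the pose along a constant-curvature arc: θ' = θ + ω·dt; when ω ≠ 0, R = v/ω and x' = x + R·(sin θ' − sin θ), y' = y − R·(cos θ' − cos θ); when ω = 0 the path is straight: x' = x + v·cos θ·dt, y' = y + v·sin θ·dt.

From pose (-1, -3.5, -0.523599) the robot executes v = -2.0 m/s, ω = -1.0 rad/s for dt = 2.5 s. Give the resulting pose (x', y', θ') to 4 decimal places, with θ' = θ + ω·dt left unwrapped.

θ' = -0.5236 + -1.0·2.5 = -3.0236
R = v/ω = -2.0/-1.0 = 2.0000
x' = -1 + 2.0000·(sin -3.0236 − sin -0.5236) = -0.2354
y' = -3.5 − 2.0000·(cos -3.0236 − cos -0.5236) = 0.2181

(-0.2354, 0.2181, -3.0236)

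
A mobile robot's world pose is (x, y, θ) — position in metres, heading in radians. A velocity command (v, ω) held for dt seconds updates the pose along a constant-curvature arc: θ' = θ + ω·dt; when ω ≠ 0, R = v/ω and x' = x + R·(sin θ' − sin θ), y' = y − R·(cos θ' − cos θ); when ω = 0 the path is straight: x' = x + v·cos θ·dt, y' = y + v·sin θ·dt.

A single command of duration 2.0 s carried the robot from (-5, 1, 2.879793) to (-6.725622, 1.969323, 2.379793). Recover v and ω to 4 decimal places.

Δθ = 2.379793 − 2.879793 = -0.500000
ω = Δθ/dt = -0.500000/2.0 = -0.2500
R = Δx/(sin θ' − sin θ) = -4.0000
v = R·ω = -4.0000·-0.2500 = 1.0000

v = 1.0000, ω = -0.2500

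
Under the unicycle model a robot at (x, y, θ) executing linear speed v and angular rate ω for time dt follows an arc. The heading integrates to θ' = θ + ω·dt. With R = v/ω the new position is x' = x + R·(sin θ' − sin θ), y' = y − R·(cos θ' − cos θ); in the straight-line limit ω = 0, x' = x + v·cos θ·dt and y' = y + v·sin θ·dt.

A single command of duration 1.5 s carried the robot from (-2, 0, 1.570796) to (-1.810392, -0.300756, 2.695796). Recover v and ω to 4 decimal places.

v = -0.2500, ω = 0.7500

Δθ = 2.695796 − 1.570796 = 1.125000
ω = Δθ/dt = 1.125000/1.5 = 0.7500
R = −Δy/(cos θ' − cos θ) = -0.3333
v = R·ω = -0.3333·0.7500 = -0.2500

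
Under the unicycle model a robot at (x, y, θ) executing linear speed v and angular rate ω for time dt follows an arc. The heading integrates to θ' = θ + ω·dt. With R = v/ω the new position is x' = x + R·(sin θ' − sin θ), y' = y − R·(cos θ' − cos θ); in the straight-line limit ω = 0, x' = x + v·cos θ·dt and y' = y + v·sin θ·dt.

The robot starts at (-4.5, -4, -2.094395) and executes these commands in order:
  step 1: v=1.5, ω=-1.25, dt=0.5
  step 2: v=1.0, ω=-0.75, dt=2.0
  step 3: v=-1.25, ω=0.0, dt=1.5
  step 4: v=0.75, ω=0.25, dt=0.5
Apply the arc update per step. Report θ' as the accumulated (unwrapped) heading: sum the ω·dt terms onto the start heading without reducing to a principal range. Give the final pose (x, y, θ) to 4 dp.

(-6.0787, -5.2427, -4.0944)

step 1: θ'=-2.7194 (R=-1.2000) → pose (-5.0475, -4.4946, -2.7194)
step 2: θ'=-4.2194 (R=-1.3333) → pose (-6.7684, -3.9094, -4.2194)
step 3: θ'=-4.2194 (straight) → pose (-5.8811, -5.5611, -4.2194)
step 4: θ'=-4.0944 (R=3.0000) → pose (-6.0787, -5.2427, -4.0944)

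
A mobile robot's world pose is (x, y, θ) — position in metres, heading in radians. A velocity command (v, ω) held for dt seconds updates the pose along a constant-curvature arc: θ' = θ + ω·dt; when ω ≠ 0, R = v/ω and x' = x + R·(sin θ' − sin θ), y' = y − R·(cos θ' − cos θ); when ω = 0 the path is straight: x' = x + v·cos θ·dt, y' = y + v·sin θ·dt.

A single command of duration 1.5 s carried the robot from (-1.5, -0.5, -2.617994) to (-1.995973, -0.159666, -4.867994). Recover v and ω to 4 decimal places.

v = 0.5000, ω = -1.5000

Δθ = -4.867994 − -2.617994 = -2.250000
ω = Δθ/dt = -2.250000/1.5 = -1.5000
R = Δx/(sin θ' − sin θ) = -0.3333
v = R·ω = -0.3333·-1.5000 = 0.5000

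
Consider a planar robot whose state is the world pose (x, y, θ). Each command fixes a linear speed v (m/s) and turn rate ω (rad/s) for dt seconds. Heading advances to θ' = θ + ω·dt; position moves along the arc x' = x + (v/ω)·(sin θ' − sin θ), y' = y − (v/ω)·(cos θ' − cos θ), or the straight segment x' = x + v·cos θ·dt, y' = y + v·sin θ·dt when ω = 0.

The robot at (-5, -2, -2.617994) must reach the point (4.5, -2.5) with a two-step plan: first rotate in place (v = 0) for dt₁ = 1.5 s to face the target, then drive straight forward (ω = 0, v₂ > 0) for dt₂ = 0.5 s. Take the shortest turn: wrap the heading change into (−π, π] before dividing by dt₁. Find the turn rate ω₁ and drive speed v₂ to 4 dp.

heading to target = atan2(-2.5−-2, 4.5−-5) = -0.0526
Δθ = wrap(-0.0526 − -2.6180) = 2.5654; ω₁ = Δθ/dt₁ = 1.7103
distance = √((4.5−-5)² + (-2.5−-2)²) = 9.5131; v₂ = distance/dt₂ = 19.0263

ω₁ = 1.7103, v₂ = 19.0263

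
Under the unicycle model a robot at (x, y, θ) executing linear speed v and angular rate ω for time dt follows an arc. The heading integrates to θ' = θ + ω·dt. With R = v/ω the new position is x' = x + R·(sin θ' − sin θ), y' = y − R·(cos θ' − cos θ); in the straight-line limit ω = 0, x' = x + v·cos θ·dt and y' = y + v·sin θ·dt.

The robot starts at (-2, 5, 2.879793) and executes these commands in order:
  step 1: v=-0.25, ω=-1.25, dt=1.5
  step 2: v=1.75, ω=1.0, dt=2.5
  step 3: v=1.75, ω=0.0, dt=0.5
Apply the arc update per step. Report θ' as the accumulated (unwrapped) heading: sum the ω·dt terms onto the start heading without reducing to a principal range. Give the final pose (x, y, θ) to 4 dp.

(-4.7997, 6.9630, 3.5048)

step 1: θ'=1.0048 (R=0.2000) → pose (-1.8830, 4.6996, 1.0048)
step 2: θ'=3.5048 (R=1.7500) → pose (-3.9818, 7.2739, 3.5048)
step 3: θ'=3.5048 (straight) → pose (-4.7997, 6.9630, 3.5048)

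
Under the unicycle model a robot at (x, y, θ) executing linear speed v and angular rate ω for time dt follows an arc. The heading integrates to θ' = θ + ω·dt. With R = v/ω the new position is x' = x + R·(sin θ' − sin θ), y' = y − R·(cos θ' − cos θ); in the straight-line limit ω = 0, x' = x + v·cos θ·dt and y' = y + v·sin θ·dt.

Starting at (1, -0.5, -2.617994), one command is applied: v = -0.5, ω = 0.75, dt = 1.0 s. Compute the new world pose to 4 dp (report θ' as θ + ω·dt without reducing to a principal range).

θ' = -2.6180 + 0.75·1.0 = -1.8680
R = v/ω = -0.5/0.75 = -0.6667
x' = 1 + -0.6667·(sin -1.8680 − sin -2.6180) = 1.3041
y' = -0.5 − -0.6667·(cos -1.8680 − cos -2.6180) = -0.1179

(1.3041, -0.1179, -1.8680)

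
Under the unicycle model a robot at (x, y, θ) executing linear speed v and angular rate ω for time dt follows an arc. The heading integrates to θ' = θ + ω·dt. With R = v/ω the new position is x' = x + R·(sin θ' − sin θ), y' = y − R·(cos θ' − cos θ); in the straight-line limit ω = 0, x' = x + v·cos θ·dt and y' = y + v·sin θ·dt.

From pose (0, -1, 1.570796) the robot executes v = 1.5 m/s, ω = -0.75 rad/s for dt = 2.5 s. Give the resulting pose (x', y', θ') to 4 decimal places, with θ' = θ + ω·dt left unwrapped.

θ' = 1.5708 + -0.75·2.5 = -0.3042
R = v/ω = 1.5/-0.75 = -2.0000
x' = 0 + -2.0000·(sin -0.3042 − sin 1.5708) = 2.5991
y' = -1 − -2.0000·(cos -0.3042 − cos 1.5708) = 0.9082

(2.5991, 0.9082, -0.3042)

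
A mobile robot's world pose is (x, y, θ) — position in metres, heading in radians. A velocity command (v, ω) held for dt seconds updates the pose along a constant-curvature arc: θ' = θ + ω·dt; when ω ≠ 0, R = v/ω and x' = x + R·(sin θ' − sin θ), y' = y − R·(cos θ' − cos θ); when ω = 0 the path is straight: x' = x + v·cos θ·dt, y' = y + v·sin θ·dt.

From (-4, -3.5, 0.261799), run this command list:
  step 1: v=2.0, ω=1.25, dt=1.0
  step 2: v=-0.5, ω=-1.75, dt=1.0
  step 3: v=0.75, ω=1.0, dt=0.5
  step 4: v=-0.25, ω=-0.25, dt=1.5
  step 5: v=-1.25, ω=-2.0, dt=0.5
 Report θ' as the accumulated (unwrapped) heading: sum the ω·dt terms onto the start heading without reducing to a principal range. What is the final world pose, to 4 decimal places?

step 1: θ'=1.5118 (R=1.6000) → pose (-2.8169, -2.0489, 1.5118)
step 2: θ'=-0.2382 (R=0.2857) → pose (-3.1695, -2.3097, -0.2382)
step 3: θ'=0.2618 (R=0.7500) → pose (-2.7984, -2.3053, 0.2618)
step 4: θ'=-0.1132 (R=1.0000) → pose (-3.1702, -2.3330, -0.1132)
step 5: θ'=-1.1132 (R=0.6250) → pose (-3.6603, -1.9881, -1.1132)

(-3.6603, -1.9881, -1.1132)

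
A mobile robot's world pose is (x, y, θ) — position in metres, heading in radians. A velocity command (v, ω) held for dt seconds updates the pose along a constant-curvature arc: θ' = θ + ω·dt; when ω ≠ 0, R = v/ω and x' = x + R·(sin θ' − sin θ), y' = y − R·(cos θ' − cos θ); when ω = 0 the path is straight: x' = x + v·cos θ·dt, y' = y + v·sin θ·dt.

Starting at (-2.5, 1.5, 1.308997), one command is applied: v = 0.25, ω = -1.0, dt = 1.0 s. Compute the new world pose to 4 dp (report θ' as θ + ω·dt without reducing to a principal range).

θ' = 1.3090 + -1.0·1.0 = 0.3090
R = v/ω = 0.25/-1.0 = -0.2500
x' = -2.5 + -0.2500·(sin 0.3090 − sin 1.3090) = -2.3345
y' = 1.5 − -0.2500·(cos 0.3090 − cos 1.3090) = 1.6735

(-2.3345, 1.6735, 0.3090)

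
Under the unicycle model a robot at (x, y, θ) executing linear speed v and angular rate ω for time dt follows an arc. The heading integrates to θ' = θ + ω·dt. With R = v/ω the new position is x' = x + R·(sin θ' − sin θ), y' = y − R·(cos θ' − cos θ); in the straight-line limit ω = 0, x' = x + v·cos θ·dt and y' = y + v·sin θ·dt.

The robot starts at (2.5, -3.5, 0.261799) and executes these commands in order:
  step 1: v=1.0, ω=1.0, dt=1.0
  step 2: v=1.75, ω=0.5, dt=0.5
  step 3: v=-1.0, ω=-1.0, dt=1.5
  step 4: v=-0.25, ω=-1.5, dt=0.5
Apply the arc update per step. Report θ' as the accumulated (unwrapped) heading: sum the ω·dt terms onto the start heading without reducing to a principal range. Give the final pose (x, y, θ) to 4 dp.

(2.2529, -2.8778, -0.7382)

step 1: θ'=1.2618 (R=1.0000) → pose (3.1938, -2.8382, 1.2618)
step 2: θ'=1.5118 (R=3.5000) → pose (3.3535, -1.9802, 1.5118)
step 3: θ'=0.0118 (R=1.0000) → pose (2.3670, -2.9212, 0.0118)
step 4: θ'=-0.7382 (R=0.1667) → pose (2.2529, -2.8778, -0.7382)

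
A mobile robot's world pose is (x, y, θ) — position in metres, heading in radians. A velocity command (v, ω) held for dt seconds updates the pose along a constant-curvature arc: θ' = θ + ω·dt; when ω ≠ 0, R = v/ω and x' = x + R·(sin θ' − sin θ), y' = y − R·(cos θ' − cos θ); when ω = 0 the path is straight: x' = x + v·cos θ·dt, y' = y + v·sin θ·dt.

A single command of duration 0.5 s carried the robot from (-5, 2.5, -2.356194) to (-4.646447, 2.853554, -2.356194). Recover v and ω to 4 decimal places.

v = -1.0000, ω = 0.0000

Δθ = -2.356194 − -2.356194 = 0.000000
ω = Δθ/dt = 0.000000/0.5 = 0.0000
ω = 0 → v = (Δx·cos θ + Δy·sin θ)/dt = -1.0000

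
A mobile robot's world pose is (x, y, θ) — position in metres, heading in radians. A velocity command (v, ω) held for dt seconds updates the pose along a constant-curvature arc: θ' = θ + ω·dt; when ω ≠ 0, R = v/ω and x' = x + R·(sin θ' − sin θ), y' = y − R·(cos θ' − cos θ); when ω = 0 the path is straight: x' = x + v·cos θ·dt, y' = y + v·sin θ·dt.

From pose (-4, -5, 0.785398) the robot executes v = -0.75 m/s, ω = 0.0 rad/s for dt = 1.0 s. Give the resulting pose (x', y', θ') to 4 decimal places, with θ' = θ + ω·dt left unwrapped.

θ' = 0.7854 + 0.0·1.0 = 0.7854
ω = 0 → straight: x' = -4 + -0.75·cos(0.7854)·1.0 = -4.5303
y' = -5 + -0.75·sin(0.7854)·1.0 = -5.5303

(-4.5303, -5.5303, 0.7854)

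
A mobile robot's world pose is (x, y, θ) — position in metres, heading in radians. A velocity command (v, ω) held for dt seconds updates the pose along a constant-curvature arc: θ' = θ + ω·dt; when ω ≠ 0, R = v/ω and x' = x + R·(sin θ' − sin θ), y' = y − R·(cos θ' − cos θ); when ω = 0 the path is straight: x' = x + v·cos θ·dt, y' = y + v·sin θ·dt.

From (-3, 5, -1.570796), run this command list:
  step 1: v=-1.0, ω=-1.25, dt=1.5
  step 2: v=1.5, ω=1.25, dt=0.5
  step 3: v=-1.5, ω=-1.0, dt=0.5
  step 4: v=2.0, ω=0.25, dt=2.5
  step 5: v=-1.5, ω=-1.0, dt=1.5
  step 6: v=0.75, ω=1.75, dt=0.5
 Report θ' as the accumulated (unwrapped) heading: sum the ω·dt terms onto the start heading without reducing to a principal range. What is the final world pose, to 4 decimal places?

(-5.1785, 4.7534, -3.3208)

step 1: θ'=-3.4458 (R=0.8000) → pose (-1.9604, 5.7633, -3.4458)
step 2: θ'=-2.8208 (R=1.2000) → pose (-2.6982, 5.7571, -2.8208)
step 3: θ'=-3.3208 (R=1.5000) → pose (-1.9578, 5.8096, -3.3208)
step 4: θ'=-2.6958 (R=8.0000) → pose (-6.8332, 5.1559, -2.6958)
step 5: θ'=-4.1958 (R=1.5000) → pose (-4.8822, 4.5434, -4.1958)
step 6: θ'=-3.3208 (R=0.4286) → pose (-5.1785, 4.7534, -3.3208)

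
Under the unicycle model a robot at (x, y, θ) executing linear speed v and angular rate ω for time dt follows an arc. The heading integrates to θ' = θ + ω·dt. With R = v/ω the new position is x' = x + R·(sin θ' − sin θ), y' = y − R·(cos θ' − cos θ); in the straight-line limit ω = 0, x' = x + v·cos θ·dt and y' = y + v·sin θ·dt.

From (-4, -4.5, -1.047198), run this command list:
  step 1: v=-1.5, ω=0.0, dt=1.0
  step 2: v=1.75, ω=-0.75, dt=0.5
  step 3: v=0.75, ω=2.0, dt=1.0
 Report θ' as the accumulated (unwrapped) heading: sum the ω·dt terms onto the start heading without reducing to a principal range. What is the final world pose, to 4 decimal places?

(-3.8874, -4.2808, 0.5778)

step 1: θ'=-1.0472 (straight) → pose (-4.7500, -3.2010, -1.0472)
step 2: θ'=-1.4222 (R=-2.3333) → pose (-4.4631, -4.0222, -1.4222)
step 3: θ'=0.5778 (R=0.3750) → pose (-3.8874, -4.2808, 0.5778)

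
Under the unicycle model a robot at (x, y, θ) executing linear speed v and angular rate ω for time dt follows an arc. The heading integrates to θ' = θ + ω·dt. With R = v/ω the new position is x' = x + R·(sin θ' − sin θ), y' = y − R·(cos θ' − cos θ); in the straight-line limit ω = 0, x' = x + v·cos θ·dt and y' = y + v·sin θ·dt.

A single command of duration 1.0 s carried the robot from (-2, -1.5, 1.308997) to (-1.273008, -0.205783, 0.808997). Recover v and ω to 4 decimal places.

v = 1.5000, ω = -0.5000

Δθ = 0.808997 − 1.308997 = -0.500000
ω = Δθ/dt = -0.500000/1.0 = -0.5000
R = −Δy/(cos θ' − cos θ) = -3.0000
v = R·ω = -3.0000·-0.5000 = 1.5000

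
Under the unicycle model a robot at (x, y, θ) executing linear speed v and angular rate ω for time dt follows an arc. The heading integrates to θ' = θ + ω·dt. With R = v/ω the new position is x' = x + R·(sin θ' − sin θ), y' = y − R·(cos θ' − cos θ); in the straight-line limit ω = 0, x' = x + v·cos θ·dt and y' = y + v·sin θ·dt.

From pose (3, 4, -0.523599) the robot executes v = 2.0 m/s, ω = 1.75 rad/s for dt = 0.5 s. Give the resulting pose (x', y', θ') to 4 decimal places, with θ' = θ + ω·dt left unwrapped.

(3.9648, 3.9167, 0.3514)

θ' = -0.5236 + 1.75·0.5 = 0.3514
R = v/ω = 2.0/1.75 = 1.1429
x' = 3 + 1.1429·(sin 0.3514 − sin -0.5236) = 3.9648
y' = 4 − 1.1429·(cos 0.3514 − cos -0.5236) = 3.9167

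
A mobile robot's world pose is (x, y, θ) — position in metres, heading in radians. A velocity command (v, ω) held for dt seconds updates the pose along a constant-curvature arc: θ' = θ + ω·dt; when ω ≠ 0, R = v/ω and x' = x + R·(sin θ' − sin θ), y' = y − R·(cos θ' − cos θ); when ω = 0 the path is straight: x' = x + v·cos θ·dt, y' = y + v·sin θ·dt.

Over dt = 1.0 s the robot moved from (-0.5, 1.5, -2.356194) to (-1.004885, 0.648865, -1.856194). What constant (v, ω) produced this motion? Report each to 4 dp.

v = 1.0000, ω = 0.5000

Δθ = -1.856194 − -2.356194 = 0.500000
ω = Δθ/dt = 0.500000/1.0 = 0.5000
R = −Δy/(cos θ' − cos θ) = 2.0000
v = R·ω = 2.0000·0.5000 = 1.0000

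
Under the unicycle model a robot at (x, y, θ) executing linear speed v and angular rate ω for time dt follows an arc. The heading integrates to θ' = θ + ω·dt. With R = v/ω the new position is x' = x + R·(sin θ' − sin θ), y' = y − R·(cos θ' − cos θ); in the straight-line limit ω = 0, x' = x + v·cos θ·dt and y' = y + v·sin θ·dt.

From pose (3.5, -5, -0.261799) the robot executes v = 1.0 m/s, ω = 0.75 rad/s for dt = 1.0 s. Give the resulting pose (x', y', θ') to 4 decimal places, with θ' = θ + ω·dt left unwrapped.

θ' = -0.2618 + 0.75·1.0 = 0.4882
R = v/ω = 1.0/0.75 = 1.3333
x' = 3.5 + 1.3333·(sin 0.4882 − sin -0.2618) = 4.4705
y' = -5 − 1.3333·(cos 0.4882 − cos -0.2618) = -4.8897

(4.4705, -4.8897, 0.4882)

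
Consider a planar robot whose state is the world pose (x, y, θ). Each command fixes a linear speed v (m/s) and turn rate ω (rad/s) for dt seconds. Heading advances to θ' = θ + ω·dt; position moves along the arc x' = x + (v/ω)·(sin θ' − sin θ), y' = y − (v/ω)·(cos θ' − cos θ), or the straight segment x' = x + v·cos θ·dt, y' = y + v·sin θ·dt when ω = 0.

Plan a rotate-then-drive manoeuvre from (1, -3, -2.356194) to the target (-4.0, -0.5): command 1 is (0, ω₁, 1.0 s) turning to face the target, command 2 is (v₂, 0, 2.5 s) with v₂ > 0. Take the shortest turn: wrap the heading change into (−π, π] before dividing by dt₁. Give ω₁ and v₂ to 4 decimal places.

ω₁ = -1.2490, v₂ = 2.2361

heading to target = atan2(-0.5−-3, -4−1) = 2.6779
Δθ = wrap(2.6779 − -2.3562) = -1.2490; ω₁ = Δθ/dt₁ = -1.2490
distance = √((-4−1)² + (-0.5−-3)²) = 5.5902; v₂ = distance/dt₂ = 2.2361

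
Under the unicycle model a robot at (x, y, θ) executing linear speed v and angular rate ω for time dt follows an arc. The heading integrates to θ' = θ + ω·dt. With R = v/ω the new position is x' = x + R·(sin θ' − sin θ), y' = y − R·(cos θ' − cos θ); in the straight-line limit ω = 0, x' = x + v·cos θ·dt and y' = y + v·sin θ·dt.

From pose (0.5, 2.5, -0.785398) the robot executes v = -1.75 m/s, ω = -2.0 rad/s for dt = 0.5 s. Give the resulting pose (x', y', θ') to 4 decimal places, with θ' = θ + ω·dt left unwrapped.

(0.2638, 3.3051, -1.7854)

θ' = -0.7854 + -2.0·0.5 = -1.7854
R = v/ω = -1.75/-2.0 = 0.8750
x' = 0.5 + 0.8750·(sin -1.7854 − sin -0.7854) = 0.2638
y' = 2.5 − 0.8750·(cos -1.7854 − cos -0.7854) = 3.3051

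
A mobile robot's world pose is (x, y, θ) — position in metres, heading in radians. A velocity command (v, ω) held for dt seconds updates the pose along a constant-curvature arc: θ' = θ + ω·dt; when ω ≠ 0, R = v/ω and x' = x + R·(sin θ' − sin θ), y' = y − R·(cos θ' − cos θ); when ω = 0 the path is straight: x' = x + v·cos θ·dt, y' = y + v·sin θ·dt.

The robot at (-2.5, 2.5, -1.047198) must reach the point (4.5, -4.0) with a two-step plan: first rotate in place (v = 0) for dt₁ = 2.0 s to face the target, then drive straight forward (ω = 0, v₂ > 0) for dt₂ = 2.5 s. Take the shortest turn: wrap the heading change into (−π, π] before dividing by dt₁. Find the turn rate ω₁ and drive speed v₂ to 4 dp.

ω₁ = 0.1494, v₂ = 3.8210

heading to target = atan2(-4−2.5, 4.5−-2.5) = -0.7484
Δθ = wrap(-0.7484 − -1.0472) = 0.2988; ω₁ = Δθ/dt₁ = 0.1494
distance = √((4.5−-2.5)² + (-4−2.5)²) = 9.5525; v₂ = distance/dt₂ = 3.8210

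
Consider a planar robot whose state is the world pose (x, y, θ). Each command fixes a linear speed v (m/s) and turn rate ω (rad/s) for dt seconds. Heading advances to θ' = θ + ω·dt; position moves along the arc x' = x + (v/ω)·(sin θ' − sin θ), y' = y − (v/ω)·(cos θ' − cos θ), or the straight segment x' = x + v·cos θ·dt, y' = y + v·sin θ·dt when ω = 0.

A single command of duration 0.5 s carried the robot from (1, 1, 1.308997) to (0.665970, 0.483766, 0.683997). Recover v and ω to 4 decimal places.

Δθ = 0.683997 − 1.308997 = -0.625000
ω = Δθ/dt = -0.625000/0.5 = -1.2500
R = −Δy/(cos θ' − cos θ) = 1.0000
v = R·ω = 1.0000·-1.2500 = -1.2500

v = -1.2500, ω = -1.2500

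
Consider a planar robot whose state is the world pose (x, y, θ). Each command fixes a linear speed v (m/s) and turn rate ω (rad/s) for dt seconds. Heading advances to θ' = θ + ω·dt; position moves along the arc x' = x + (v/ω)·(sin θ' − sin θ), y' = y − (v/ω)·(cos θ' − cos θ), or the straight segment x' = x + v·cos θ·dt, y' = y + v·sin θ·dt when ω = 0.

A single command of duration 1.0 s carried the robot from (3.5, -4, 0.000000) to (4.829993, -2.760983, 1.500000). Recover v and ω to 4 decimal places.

v = 2.0000, ω = 1.5000

Δθ = 1.500000 − 0.000000 = 1.500000
ω = Δθ/dt = 1.500000/1.0 = 1.5000
R = Δx/(sin θ' − sin θ) = 1.3333
v = R·ω = 1.3333·1.5000 = 2.0000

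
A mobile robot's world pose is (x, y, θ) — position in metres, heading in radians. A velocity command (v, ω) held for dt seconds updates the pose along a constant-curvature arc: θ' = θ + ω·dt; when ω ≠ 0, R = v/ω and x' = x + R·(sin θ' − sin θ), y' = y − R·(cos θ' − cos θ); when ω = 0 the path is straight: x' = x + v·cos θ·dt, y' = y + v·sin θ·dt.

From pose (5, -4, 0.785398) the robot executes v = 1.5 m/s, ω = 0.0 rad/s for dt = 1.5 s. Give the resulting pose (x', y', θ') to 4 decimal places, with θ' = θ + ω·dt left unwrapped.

θ' = 0.7854 + 0.0·1.5 = 0.7854
ω = 0 → straight: x' = 5 + 1.5·cos(0.7854)·1.5 = 6.5910
y' = -4 + 1.5·sin(0.7854)·1.5 = -2.4090

(6.5910, -2.4090, 0.7854)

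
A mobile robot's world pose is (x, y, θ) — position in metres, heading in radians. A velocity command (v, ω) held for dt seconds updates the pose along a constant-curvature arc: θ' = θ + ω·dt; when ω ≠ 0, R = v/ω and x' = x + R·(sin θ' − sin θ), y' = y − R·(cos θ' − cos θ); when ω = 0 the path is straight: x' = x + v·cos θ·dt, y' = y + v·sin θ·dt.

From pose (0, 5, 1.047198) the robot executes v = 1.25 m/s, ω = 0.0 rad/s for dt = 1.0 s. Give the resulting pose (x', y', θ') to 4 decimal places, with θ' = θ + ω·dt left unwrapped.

θ' = 1.0472 + 0.0·1.0 = 1.0472
ω = 0 → straight: x' = 0 + 1.25·cos(1.0472)·1.0 = 0.6250
y' = 5 + 1.25·sin(1.0472)·1.0 = 6.0825

(0.6250, 6.0825, 1.0472)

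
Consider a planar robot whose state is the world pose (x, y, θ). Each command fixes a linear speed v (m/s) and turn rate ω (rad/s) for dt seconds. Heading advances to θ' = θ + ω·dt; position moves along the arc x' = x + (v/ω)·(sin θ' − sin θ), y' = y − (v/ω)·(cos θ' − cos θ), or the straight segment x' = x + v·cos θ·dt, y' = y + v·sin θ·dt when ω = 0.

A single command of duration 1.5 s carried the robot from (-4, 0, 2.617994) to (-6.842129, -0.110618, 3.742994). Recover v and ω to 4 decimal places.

Δθ = 3.742994 − 2.617994 = 1.125000
ω = Δθ/dt = 1.125000/1.5 = 0.7500
R = Δx/(sin θ' − sin θ) = 2.6667
v = R·ω = 2.6667·0.7500 = 2.0000

v = 2.0000, ω = 0.7500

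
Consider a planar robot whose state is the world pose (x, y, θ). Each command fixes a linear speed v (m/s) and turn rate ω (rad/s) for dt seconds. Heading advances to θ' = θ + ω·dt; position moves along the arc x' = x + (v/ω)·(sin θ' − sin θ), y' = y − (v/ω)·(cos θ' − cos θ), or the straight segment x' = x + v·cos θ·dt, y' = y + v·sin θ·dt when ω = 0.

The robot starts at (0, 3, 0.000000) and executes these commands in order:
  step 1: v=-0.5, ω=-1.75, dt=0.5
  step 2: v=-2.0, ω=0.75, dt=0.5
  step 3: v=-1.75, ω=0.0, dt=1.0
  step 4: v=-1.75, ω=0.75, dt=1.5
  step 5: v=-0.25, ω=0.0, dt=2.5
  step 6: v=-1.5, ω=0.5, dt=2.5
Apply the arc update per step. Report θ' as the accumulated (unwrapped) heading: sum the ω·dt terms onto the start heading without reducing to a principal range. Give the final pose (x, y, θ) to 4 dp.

step 1: θ'=-0.8750 (R=0.2857) → pose (-0.2193, 3.1026, -0.8750)
step 2: θ'=-0.5000 (R=-2.6667) → pose (-0.9876, 3.7335, -0.5000)
step 3: θ'=-0.5000 (straight) → pose (-2.5234, 4.5725, -0.5000)
step 4: θ'=0.6250 (R=-2.3333) → pose (-5.0073, 4.4170, 0.6250)
step 5: θ'=0.6250 (straight) → pose (-5.5141, 4.0513, 0.6250)
step 6: θ'=1.8750 (R=-3.0000) → pose (-6.6211, 0.7198, 1.8750)

(-6.6211, 0.7198, 1.8750)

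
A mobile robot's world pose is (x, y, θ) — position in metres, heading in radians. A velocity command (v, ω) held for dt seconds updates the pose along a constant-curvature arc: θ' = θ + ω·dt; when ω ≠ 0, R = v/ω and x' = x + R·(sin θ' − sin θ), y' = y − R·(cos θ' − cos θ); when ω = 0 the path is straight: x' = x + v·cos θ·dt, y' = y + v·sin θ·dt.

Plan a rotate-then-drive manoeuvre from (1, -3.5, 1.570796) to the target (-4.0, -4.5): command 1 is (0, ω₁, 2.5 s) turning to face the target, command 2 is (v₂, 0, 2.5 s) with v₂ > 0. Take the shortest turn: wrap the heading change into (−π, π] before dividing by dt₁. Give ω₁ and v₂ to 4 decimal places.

heading to target = atan2(-4.5−-3.5, -4−1) = -2.9442
Δθ = wrap(-2.9442 − 1.5708) = 1.7682; ω₁ = Δθ/dt₁ = 0.7073
distance = √((-4−1)² + (-4.5−-3.5)²) = 5.0990; v₂ = distance/dt₂ = 2.0396

ω₁ = 0.7073, v₂ = 2.0396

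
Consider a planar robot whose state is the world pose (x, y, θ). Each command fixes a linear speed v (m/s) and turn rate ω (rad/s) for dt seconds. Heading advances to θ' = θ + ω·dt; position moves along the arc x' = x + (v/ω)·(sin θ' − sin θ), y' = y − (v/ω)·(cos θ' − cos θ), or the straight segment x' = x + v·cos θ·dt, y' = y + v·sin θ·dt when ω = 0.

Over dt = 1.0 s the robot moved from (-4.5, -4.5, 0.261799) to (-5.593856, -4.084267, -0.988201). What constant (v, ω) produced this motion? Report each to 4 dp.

Δθ = -0.988201 − 0.261799 = -1.250000
ω = Δθ/dt = -1.250000/1.0 = -1.2500
R = Δx/(sin θ' − sin θ) = 1.0000
v = R·ω = 1.0000·-1.2500 = -1.2500

v = -1.2500, ω = -1.2500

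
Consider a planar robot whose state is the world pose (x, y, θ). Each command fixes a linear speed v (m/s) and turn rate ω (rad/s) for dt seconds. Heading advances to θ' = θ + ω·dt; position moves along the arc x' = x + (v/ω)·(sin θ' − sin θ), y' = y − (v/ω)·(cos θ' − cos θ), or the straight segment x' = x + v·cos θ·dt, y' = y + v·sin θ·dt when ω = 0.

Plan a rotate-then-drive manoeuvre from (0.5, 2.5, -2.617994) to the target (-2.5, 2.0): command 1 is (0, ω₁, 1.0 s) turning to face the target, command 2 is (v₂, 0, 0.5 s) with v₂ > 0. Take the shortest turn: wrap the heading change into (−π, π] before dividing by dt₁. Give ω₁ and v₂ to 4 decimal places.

ω₁ = -0.3584, v₂ = 6.0828

heading to target = atan2(2−2.5, -2.5−0.5) = -2.9764
Δθ = wrap(-2.9764 − -2.6180) = -0.3584; ω₁ = Δθ/dt₁ = -0.3584
distance = √((-2.5−0.5)² + (2−2.5)²) = 3.0414; v₂ = distance/dt₂ = 6.0828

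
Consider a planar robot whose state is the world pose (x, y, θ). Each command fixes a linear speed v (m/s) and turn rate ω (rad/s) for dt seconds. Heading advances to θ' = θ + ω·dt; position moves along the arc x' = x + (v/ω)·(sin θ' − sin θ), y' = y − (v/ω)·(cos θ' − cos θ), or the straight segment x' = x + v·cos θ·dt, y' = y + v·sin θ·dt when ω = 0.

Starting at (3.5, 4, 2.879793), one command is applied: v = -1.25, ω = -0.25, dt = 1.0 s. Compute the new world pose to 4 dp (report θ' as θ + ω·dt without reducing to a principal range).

θ' = 2.8798 + -0.25·1.0 = 2.6298
R = v/ω = -1.25/-0.25 = 5.0000
x' = 3.5 + 5.0000·(sin 2.6298 − sin 2.8798) = 4.6546
y' = 4 − 5.0000·(cos 2.6298 − cos 2.8798) = 3.5297

(4.6546, 3.5297, 2.6298)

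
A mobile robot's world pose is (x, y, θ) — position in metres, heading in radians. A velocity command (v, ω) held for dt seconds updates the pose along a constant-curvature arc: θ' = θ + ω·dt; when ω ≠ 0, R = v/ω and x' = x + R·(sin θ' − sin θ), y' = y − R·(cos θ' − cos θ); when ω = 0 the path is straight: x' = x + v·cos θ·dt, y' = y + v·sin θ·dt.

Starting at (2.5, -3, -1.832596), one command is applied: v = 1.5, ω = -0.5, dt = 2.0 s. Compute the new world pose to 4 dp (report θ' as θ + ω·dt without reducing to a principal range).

(0.5145, -5.0815, -2.8326)

θ' = -1.8326 + -0.5·2.0 = -2.8326
R = v/ω = 1.5/-0.5 = -3.0000
x' = 2.5 + -3.0000·(sin -2.8326 − sin -1.8326) = 0.5145
y' = -3 − -3.0000·(cos -2.8326 − cos -1.8326) = -5.0815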